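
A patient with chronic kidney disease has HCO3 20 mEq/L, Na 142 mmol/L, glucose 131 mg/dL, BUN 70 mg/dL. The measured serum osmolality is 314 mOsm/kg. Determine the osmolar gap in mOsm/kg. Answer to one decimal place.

-2.3 mOsm/kg

Calculated osmolality = 2·Na + glucose/18 + BUN/2.8
= 2·142 + 131/18 + 70/2.8
= 284 + 7.28 + 25
= 316.28 mOsm/kg ≈ 316.3 mOsm/kg
Osmolar gap = measured − calculated = 314 − 316.3 = -2.3 mOsm/kg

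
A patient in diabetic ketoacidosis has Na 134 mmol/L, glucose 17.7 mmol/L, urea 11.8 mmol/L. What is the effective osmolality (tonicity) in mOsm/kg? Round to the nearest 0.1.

285.7 mOsm/kg

Effective osmolality excludes urea (freely permeant across cell membranes):
2·Na + glucose
= 2·134 + 17.7
= 268 + 17.7
= 285.7 mOsm/kg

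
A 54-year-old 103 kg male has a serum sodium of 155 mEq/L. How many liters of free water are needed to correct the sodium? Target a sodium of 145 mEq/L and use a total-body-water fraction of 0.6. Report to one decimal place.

TBW = 0.6 · 103 = 61.8 L
Free water deficit = TBW · (Na/145 − 1)
= 61.8 · (155/145 − 1)
= 61.8 · 0.069
= 4.26 L

4.3 L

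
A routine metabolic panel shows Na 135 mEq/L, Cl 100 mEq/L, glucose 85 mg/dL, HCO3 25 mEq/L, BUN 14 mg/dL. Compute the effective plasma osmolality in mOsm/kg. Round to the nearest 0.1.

274.7 mOsm/kg

Effective osmolality excludes urea (freely permeant across cell membranes):
2·Na + glucose/18
= 2·135 + 85/18
= 270 + 4.72
= 274.72 mOsm/kg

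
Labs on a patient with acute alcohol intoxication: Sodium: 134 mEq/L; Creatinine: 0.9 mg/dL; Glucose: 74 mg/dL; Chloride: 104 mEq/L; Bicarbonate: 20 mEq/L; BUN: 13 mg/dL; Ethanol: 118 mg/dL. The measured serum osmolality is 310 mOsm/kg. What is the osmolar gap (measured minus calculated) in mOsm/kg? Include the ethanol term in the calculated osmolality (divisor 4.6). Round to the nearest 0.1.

7.6 mOsm/kg

Calculated osmolality = 2·Na + glucose/18 + BUN/2.8 + ethanol/4.6
= 2·134 + 74/18 + 13/2.8 + 118/4.6
= 268 + 4.11 + 4.64 + 25.65
= 302.4 mOsm/kg ≈ 302.4 mOsm/kg
Osmolar gap = measured − calculated = 310 − 302.4 = 7.6 mOsm/kg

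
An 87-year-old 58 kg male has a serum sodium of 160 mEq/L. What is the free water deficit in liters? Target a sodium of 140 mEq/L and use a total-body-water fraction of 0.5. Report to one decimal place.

TBW = 0.5 · 58 = 29 L
Free water deficit = TBW · (Na/140 − 1)
= 29 · (160/140 − 1)
= 29 · 0.1429
= 4.14 L

4.1 L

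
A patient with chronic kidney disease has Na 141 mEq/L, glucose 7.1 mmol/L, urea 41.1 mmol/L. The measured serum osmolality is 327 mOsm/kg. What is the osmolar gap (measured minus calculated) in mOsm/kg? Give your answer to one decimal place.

Calculated osmolality = 2·Na + glucose + urea
= 2·141 + 7.1 + 41.1
= 282 + 7.10 + 41.10
= 330.2 mOsm/kg ≈ 330.2 mOsm/kg
Osmolar gap = measured − calculated = 327 − 330.2 = -3.2 mOsm/kg

-3.2 mOsm/kg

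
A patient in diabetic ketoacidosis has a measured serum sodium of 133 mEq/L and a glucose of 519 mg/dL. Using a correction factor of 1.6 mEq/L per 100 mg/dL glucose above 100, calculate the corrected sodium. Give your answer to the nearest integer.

140 mEq/L

Corrected Na = measured Na + 1.6 · (glucose − 100)/100
= 133 + 1.6 · (519 − 100)/100
= 133 + 6.7
= 139.7 mEq/L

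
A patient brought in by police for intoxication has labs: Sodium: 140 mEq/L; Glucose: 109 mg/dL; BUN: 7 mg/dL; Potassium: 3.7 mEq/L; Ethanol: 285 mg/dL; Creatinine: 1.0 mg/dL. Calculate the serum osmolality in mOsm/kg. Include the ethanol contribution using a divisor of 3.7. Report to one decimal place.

Calculated osmolality = 2·Na + glucose/18 + BUN/2.8 + ethanol/3.7
= 2·140 + 109/18 + 7/2.8 + 285/3.7
= 280 + 6.06 + 2.50 + 77.03
= 365.59 mOsm/kg

365.6 mOsm/kg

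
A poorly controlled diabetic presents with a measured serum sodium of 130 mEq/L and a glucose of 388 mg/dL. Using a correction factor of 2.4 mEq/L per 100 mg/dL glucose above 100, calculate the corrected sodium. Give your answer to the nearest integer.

137 mEq/L

Corrected Na = measured Na + 2.4 · (glucose − 100)/100
= 130 + 2.4 · (388 − 100)/100
= 130 + 6.9
= 136.9 mEq/L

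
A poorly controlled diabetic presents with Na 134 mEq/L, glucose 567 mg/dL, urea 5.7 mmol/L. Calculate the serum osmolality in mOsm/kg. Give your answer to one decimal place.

Calculated osmolality = 2·Na + glucose/18 + urea
= 2·134 + 567/18 + 5.7
= 268 + 31.50 + 5.70
= 305.2 mOsm/kg

305.2 mOsm/kg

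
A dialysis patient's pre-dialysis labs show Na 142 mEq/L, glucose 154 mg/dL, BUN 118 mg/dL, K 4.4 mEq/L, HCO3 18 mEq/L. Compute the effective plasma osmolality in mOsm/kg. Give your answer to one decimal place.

Effective osmolality excludes urea (freely permeant across cell membranes):
2·Na + glucose/18
= 2·142 + 154/18
= 284 + 8.56
= 292.56 mOsm/kg

292.6 mOsm/kg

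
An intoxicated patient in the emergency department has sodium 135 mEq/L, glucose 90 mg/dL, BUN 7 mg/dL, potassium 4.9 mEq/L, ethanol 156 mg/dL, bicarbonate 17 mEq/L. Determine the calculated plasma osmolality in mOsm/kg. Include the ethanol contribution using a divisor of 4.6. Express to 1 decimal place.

Calculated osmolality = 2·Na + glucose/18 + BUN/2.8 + ethanol/4.6
= 2·135 + 90/18 + 7/2.8 + 156/4.6
= 270 + 5 + 2.50 + 33.91
= 311.41 mOsm/kg

311.4 mOsm/kg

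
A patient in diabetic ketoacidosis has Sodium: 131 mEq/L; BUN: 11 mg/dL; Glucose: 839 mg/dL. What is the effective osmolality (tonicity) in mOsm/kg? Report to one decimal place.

308.6 mOsm/kg

Effective osmolality excludes urea (freely permeant across cell membranes):
2·Na + glucose/18
= 2·131 + 839/18
= 262 + 46.61
= 308.61 mOsm/kg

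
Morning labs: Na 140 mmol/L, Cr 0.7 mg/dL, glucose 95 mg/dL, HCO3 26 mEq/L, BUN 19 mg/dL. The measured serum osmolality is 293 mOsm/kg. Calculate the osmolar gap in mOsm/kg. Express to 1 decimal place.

Calculated osmolality = 2·Na + glucose/18 + BUN/2.8
= 2·140 + 95/18 + 19/2.8
= 280 + 5.28 + 6.79
= 292.07 mOsm/kg ≈ 292.1 mOsm/kg
Osmolar gap = measured − calculated = 293 − 292.1 = 0.9 mOsm/kg

0.9 mOsm/kg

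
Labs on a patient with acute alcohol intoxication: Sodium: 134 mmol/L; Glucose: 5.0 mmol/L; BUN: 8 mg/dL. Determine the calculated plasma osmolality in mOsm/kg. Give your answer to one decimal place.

Calculated osmolality = 2·Na + glucose + BUN/2.8
= 2·134 + 5 + 8/2.8
= 268 + 5 + 2.86
= 275.86 mOsm/kg

275.9 mOsm/kg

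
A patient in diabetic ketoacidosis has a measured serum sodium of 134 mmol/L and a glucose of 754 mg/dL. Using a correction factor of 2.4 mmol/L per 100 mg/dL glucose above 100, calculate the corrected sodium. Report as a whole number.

Corrected Na = measured Na + 2.4 · (glucose − 100)/100
= 134 + 2.4 · (754 − 100)/100
= 134 + 15.7
= 149.7 mmol/L

150 mmol/L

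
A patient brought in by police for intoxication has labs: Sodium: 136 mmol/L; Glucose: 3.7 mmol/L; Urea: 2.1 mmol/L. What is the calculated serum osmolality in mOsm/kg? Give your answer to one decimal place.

Calculated osmolality = 2·Na + glucose + urea
= 2·136 + 3.7 + 2.1
= 272 + 3.70 + 2.10
= 277.8 mOsm/kg

277.8 mOsm/kg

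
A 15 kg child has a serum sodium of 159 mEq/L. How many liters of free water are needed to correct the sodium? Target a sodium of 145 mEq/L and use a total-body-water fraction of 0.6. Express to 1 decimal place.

0.9 L

TBW = 0.6 · 15 = 9 L
Free water deficit = TBW · (Na/145 − 1)
= 9 · (159/145 − 1)
= 9 · 0.0966
= 0.87 L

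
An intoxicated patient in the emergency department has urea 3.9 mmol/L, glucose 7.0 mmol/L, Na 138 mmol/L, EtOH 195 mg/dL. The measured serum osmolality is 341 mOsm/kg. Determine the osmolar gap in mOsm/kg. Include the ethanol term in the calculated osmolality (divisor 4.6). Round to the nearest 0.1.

Calculated osmolality = 2·Na + glucose + urea + ethanol/4.6
= 2·138 + 7 + 3.9 + 195/4.6
= 276 + 7 + 3.90 + 42.39
= 329.29 mOsm/kg ≈ 329.3 mOsm/kg
Osmolar gap = measured − calculated = 341 − 329.3 = 11.7 mOsm/kg

11.7 mOsm/kg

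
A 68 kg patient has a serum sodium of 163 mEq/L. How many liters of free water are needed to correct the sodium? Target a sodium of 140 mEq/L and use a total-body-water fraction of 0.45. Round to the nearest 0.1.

TBW = 0.45 · 68 = 30.6 L
Free water deficit = TBW · (Na/140 − 1)
= 30.6 · (163/140 − 1)
= 30.6 · 0.1643
= 5.03 L

5.0 L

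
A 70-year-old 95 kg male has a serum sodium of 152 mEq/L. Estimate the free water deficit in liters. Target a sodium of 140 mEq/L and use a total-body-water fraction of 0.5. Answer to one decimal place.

TBW = 0.5 · 95 = 47.5 L
Free water deficit = TBW · (Na/140 − 1)
= 47.5 · (152/140 − 1)
= 47.5 · 0.0857
= 4.07 L

4.1 L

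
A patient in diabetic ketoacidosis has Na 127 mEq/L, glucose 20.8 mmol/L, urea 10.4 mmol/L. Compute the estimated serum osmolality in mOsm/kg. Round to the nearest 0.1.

Calculated osmolality = 2·Na + glucose + urea
= 2·127 + 20.8 + 10.4
= 254 + 20.80 + 10.40
= 285.2 mOsm/kg

285.2 mOsm/kg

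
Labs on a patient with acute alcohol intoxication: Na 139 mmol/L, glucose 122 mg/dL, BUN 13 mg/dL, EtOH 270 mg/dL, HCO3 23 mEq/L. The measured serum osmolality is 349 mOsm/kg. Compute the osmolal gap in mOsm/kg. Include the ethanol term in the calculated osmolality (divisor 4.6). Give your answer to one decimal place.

0.9 mOsm/kg

Calculated osmolality = 2·Na + glucose/18 + BUN/2.8 + ethanol/4.6
= 2·139 + 122/18 + 13/2.8 + 270/4.6
= 278 + 6.78 + 4.64 + 58.70
= 348.12 mOsm/kg ≈ 348.1 mOsm/kg
Osmolar gap = measured − calculated = 349 − 348.1 = 0.9 mOsm/kg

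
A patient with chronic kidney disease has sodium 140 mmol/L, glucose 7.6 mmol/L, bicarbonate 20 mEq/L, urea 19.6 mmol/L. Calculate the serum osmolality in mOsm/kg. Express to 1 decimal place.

Calculated osmolality = 2·Na + glucose + urea
= 2·140 + 7.6 + 19.6
= 280 + 7.60 + 19.60
= 307.2 mOsm/kg

307.2 mOsm/kg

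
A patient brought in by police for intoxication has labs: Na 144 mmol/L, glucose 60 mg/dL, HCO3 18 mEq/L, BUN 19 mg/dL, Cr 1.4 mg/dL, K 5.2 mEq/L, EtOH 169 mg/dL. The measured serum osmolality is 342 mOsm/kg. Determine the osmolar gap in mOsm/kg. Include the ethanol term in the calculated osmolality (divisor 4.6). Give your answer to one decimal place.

7.1 mOsm/kg

Calculated osmolality = 2·Na + glucose/18 + BUN/2.8 + ethanol/4.6
= 2·144 + 60/18 + 19/2.8 + 169/4.6
= 288 + 3.33 + 6.79 + 36.74
= 334.86 mOsm/kg ≈ 334.9 mOsm/kg
Osmolar gap = measured − calculated = 342 − 334.9 = 7.1 mOsm/kg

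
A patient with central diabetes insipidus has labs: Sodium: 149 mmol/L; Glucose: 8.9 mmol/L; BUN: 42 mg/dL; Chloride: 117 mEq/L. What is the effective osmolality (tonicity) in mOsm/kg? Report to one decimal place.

Effective osmolality excludes urea (freely permeant across cell membranes):
2·Na + glucose
= 2·149 + 8.9
= 298 + 8.9
= 306.9 mOsm/kg

306.9 mOsm/kg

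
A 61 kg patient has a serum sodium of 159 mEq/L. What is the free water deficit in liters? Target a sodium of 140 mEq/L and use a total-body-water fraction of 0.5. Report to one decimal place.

4.1 L

TBW = 0.5 · 61 = 30.5 L
Free water deficit = TBW · (Na/140 − 1)
= 30.5 · (159/140 − 1)
= 30.5 · 0.1357
= 4.14 L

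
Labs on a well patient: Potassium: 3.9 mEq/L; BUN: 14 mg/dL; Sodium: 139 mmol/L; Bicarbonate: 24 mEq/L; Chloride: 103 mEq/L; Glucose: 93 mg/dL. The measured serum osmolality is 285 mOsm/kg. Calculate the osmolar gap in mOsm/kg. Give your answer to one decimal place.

-3.2 mOsm/kg

Calculated osmolality = 2·Na + glucose/18 + BUN/2.8
= 2·139 + 93/18 + 14/2.8
= 278 + 5.17 + 5
= 288.17 mOsm/kg ≈ 288.2 mOsm/kg
Osmolar gap = measured − calculated = 285 − 288.2 = -3.2 mOsm/kg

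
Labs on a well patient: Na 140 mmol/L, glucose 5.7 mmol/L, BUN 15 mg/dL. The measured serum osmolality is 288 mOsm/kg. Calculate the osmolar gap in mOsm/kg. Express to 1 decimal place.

-3.1 mOsm/kg

Calculated osmolality = 2·Na + glucose + BUN/2.8
= 2·140 + 5.7 + 15/2.8
= 280 + 5.70 + 5.36
= 291.06 mOsm/kg ≈ 291.1 mOsm/kg
Osmolar gap = measured − calculated = 288 − 291.1 = -3.1 mOsm/kg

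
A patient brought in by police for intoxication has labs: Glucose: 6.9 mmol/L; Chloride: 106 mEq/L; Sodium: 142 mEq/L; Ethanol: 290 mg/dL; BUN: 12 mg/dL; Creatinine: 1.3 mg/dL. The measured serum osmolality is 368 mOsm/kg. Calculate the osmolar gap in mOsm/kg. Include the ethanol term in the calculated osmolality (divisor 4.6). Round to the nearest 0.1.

9.8 mOsm/kg

Calculated osmolality = 2·Na + glucose + BUN/2.8 + ethanol/4.6
= 2·142 + 6.9 + 12/2.8 + 290/4.6
= 284 + 6.90 + 4.29 + 63.04
= 358.23 mOsm/kg ≈ 358.2 mOsm/kg
Osmolar gap = measured − calculated = 368 − 358.2 = 9.8 mOsm/kg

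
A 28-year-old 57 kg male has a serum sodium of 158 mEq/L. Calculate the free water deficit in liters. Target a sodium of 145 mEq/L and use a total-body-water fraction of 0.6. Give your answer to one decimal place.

3.1 L

TBW = 0.6 · 57 = 34.2 L
Free water deficit = TBW · (Na/145 − 1)
= 34.2 · (158/145 − 1)
= 34.2 · 0.0897
= 3.07 L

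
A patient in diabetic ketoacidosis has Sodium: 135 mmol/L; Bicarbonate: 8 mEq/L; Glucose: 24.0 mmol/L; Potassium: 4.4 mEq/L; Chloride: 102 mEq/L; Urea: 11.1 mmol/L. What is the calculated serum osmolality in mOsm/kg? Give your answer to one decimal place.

Calculated osmolality = 2·Na + glucose + urea
= 2·135 + 24 + 11.1
= 270 + 24 + 11.10
= 305.1 mOsm/kg

305.1 mOsm/kg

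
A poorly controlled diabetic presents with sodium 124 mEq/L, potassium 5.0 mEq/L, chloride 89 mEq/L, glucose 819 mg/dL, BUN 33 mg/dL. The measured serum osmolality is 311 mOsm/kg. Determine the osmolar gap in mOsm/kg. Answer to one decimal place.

Calculated osmolality = 2·Na + glucose/18 + BUN/2.8
= 2·124 + 819/18 + 33/2.8
= 248 + 45.50 + 11.79
= 305.29 mOsm/kg ≈ 305.3 mOsm/kg
Osmolar gap = measured − calculated = 311 − 305.3 = 5.7 mOsm/kg

5.7 mOsm/kg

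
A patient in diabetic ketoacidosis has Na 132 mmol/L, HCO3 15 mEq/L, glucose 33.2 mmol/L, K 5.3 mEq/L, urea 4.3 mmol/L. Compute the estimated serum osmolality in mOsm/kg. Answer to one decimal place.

301.5 mOsm/kg

Calculated osmolality = 2·Na + glucose + urea
= 2·132 + 33.2 + 4.3
= 264 + 33.20 + 4.30
= 301.5 mOsm/kg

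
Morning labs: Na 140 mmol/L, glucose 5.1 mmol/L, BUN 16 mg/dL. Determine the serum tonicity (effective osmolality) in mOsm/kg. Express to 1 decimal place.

Effective osmolality excludes urea (freely permeant across cell membranes):
2·Na + glucose
= 2·140 + 5.1
= 280 + 5.1
= 285.1 mOsm/kg

285.1 mOsm/kg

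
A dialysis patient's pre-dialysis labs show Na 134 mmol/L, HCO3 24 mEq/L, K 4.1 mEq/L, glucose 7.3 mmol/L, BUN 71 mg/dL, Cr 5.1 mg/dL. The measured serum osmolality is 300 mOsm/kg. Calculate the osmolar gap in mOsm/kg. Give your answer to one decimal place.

-0.7 mOsm/kg

Calculated osmolality = 2·Na + glucose + BUN/2.8
= 2·134 + 7.3 + 71/2.8
= 268 + 7.30 + 25.36
= 300.66 mOsm/kg ≈ 300.7 mOsm/kg
Osmolar gap = measured − calculated = 300 − 300.7 = -0.7 mOsm/kg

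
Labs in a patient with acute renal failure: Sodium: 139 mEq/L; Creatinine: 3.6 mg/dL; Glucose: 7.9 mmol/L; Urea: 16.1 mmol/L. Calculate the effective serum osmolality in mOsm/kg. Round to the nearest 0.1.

Effective osmolality excludes urea (freely permeant across cell membranes):
2·Na + glucose
= 2·139 + 7.9
= 278 + 7.9
= 285.9 mOsm/kg

285.9 mOsm/kg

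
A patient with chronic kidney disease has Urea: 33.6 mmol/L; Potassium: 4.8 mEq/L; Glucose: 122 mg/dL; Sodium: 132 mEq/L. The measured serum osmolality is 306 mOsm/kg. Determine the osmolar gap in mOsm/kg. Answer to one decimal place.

Calculated osmolality = 2·Na + glucose/18 + urea
= 2·132 + 122/18 + 33.6
= 264 + 6.78 + 33.60
= 304.38 mOsm/kg ≈ 304.4 mOsm/kg
Osmolar gap = measured − calculated = 306 − 304.4 = 1.6 mOsm/kg

1.6 mOsm/kg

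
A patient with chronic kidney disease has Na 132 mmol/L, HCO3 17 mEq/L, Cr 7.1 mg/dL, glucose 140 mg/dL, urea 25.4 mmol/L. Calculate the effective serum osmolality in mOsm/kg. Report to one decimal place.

271.8 mOsm/kg

Effective osmolality excludes urea (freely permeant across cell membranes):
2·Na + glucose/18
= 2·132 + 140/18
= 264 + 7.78
= 271.78 mOsm/kg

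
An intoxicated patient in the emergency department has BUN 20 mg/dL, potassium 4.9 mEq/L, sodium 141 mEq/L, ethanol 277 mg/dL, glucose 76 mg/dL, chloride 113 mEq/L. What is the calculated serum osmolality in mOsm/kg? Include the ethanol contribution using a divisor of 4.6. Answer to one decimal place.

353.6 mOsm/kg

Calculated osmolality = 2·Na + glucose/18 + BUN/2.8 + ethanol/4.6
= 2·141 + 76/18 + 20/2.8 + 277/4.6
= 282 + 4.22 + 7.14 + 60.22
= 353.58 mOsm/kg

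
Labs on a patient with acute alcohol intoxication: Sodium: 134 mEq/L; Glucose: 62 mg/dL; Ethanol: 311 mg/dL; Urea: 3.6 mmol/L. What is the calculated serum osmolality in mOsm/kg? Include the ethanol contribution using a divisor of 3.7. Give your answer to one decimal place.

Calculated osmolality = 2·Na + glucose/18 + urea + ethanol/3.7
= 2·134 + 62/18 + 3.6 + 311/3.7
= 268 + 3.44 + 3.60 + 84.05
= 359.09 mOsm/kg

359.1 mOsm/kg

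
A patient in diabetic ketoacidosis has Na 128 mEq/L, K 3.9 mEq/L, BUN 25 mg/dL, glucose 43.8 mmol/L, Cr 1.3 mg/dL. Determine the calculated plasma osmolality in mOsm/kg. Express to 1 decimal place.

Calculated osmolality = 2·Na + glucose + BUN/2.8
= 2·128 + 43.8 + 25/2.8
= 256 + 43.80 + 8.93
= 308.73 mOsm/kg

308.7 mOsm/kg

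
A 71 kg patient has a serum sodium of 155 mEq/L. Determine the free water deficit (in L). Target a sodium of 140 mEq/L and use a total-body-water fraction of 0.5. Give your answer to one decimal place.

3.8 L

TBW = 0.5 · 71 = 35.5 L
Free water deficit = TBW · (Na/140 − 1)
= 35.5 · (155/140 − 1)
= 35.5 · 0.1071
= 3.8 L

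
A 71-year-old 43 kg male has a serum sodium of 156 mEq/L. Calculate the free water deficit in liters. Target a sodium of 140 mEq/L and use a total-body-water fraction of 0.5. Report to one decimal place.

2.5 L

TBW = 0.5 · 43 = 21.5 L
Free water deficit = TBW · (Na/140 − 1)
= 21.5 · (156/140 − 1)
= 21.5 · 0.1143
= 2.46 L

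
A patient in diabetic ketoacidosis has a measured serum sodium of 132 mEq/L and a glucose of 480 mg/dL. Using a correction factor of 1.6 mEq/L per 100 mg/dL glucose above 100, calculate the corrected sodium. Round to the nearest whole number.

138 mEq/L

Corrected Na = measured Na + 1.6 · (glucose − 100)/100
= 132 + 1.6 · (480 − 100)/100
= 132 + 6.1
= 138.1 mEq/L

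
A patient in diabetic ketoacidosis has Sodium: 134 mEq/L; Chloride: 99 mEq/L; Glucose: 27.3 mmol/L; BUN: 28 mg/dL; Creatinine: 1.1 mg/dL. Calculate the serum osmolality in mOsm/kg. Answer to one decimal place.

Calculated osmolality = 2·Na + glucose + BUN/2.8
= 2·134 + 27.3 + 28/2.8
= 268 + 27.30 + 10
= 305.3 mOsm/kg

305.3 mOsm/kg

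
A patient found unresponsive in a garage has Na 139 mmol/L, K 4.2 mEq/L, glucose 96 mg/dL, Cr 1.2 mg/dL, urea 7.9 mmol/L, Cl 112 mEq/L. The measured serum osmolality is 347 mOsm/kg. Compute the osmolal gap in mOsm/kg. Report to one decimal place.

55.8 mOsm/kg

Calculated osmolality = 2·Na + glucose/18 + urea
= 2·139 + 96/18 + 7.9
= 278 + 5.33 + 7.90
= 291.23 mOsm/kg ≈ 291.2 mOsm/kg
Osmolar gap = measured − calculated = 347 − 291.2 = 55.8 mOsm/kg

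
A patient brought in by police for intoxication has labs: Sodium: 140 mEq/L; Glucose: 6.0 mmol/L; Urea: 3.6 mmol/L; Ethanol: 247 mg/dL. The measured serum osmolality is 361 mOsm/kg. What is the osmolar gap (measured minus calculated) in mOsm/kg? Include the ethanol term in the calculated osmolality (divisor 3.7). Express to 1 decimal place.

4.6 mOsm/kg

Calculated osmolality = 2·Na + glucose + urea + ethanol/3.7
= 2·140 + 6 + 3.6 + 247/3.7
= 280 + 6 + 3.60 + 66.76
= 356.36 mOsm/kg ≈ 356.4 mOsm/kg
Osmolar gap = measured − calculated = 361 − 356.4 = 4.6 mOsm/kg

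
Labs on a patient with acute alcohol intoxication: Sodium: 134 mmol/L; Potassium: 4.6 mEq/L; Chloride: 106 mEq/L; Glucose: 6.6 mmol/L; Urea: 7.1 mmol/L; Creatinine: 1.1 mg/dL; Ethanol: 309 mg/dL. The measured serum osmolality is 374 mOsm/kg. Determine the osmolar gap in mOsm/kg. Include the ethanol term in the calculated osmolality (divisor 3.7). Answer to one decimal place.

8.8 mOsm/kg

Calculated osmolality = 2·Na + glucose + urea + ethanol/3.7
= 2·134 + 6.6 + 7.1 + 309/3.7
= 268 + 6.60 + 7.10 + 83.51
= 365.21 mOsm/kg ≈ 365.2 mOsm/kg
Osmolar gap = measured − calculated = 374 − 365.2 = 8.8 mOsm/kg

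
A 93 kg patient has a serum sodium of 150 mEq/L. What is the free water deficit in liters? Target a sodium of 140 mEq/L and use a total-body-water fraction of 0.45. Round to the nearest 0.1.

TBW = 0.45 · 93 = 41.85 L
Free water deficit = TBW · (Na/140 − 1)
= 41.85 · (150/140 − 1)
= 41.85 · 0.0714
= 2.99 L

3.0 L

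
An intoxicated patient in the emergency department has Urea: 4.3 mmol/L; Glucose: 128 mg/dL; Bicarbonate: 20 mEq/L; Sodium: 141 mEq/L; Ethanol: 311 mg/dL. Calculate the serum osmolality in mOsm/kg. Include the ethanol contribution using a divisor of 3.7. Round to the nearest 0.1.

377.5 mOsm/kg

Calculated osmolality = 2·Na + glucose/18 + urea + ethanol/3.7
= 2·141 + 128/18 + 4.3 + 311/3.7
= 282 + 7.11 + 4.30 + 84.05
= 377.46 mOsm/kg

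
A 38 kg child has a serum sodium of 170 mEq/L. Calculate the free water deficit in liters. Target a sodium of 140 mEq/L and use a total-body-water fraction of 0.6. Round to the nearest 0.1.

4.9 L

TBW = 0.6 · 38 = 22.8 L
Free water deficit = TBW · (Na/140 − 1)
= 22.8 · (170/140 − 1)
= 22.8 · 0.2143
= 4.89 L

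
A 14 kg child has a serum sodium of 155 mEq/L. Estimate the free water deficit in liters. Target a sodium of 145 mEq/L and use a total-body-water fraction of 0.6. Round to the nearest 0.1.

TBW = 0.6 · 14 = 8.4 L
Free water deficit = TBW · (Na/145 − 1)
= 8.4 · (155/145 − 1)
= 8.4 · 0.069
= 0.58 L

0.6 L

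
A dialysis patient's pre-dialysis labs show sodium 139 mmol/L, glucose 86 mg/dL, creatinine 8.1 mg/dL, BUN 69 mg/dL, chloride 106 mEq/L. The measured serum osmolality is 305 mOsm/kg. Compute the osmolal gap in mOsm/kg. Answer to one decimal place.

Calculated osmolality = 2·Na + glucose/18 + BUN/2.8
= 2·139 + 86/18 + 69/2.8
= 278 + 4.78 + 24.64
= 307.42 mOsm/kg ≈ 307.4 mOsm/kg
Osmolar gap = measured − calculated = 305 − 307.4 = -2.4 mOsm/kg

-2.4 mOsm/kg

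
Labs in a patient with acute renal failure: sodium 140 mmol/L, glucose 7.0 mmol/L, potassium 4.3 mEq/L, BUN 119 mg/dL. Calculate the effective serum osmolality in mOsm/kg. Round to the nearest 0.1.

Effective osmolality excludes urea (freely permeant across cell membranes):
2·Na + glucose
= 2·140 + 7
= 280 + 7
= 287 mOsm/kg

287.0 mOsm/kg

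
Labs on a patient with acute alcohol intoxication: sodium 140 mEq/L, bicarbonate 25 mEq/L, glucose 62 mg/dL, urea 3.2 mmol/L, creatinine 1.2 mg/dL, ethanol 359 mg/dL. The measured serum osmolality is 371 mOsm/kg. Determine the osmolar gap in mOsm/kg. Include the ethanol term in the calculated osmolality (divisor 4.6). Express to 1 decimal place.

Calculated osmolality = 2·Na + glucose/18 + urea + ethanol/4.6
= 2·140 + 62/18 + 3.2 + 359/4.6
= 280 + 3.44 + 3.20 + 78.04
= 364.68 mOsm/kg ≈ 364.7 mOsm/kg
Osmolar gap = measured − calculated = 371 − 364.7 = 6.3 mOsm/kg

6.3 mOsm/kg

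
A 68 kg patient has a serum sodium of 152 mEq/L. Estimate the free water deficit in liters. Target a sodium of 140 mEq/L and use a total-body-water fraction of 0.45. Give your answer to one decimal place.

TBW = 0.45 · 68 = 30.6 L
Free water deficit = TBW · (Na/140 − 1)
= 30.6 · (152/140 − 1)
= 30.6 · 0.0857
= 2.62 L

2.6 L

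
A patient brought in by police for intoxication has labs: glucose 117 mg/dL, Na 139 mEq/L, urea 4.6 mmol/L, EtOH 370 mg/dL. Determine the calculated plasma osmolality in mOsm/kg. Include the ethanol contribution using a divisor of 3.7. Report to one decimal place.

389.1 mOsm/kg

Calculated osmolality = 2·Na + glucose/18 + urea + ethanol/3.7
= 2·139 + 117/18 + 4.6 + 370/3.7
= 278 + 6.50 + 4.60 + 100
= 389.1 mOsm/kg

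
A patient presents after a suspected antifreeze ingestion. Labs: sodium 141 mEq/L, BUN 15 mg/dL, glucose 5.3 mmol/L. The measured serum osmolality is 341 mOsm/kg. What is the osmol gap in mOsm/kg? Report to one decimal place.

Calculated osmolality = 2·Na + glucose + BUN/2.8
= 2·141 + 5.3 + 15/2.8
= 282 + 5.30 + 5.36
= 292.66 mOsm/kg ≈ 292.7 mOsm/kg
Osmolar gap = measured − calculated = 341 − 292.7 = 48.3 mOsm/kg

48.3 mOsm/kg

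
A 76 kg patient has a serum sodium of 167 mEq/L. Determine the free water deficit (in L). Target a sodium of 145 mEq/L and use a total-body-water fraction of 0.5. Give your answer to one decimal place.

TBW = 0.5 · 76 = 38 L
Free water deficit = TBW · (Na/145 − 1)
= 38 · (167/145 − 1)
= 38 · 0.1517
= 5.76 L

5.8 L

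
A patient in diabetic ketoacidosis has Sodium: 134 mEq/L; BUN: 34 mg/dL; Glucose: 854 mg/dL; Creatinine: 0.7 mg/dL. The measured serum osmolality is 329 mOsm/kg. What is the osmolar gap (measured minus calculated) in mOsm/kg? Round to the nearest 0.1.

Calculated osmolality = 2·Na + glucose/18 + BUN/2.8
= 2·134 + 854/18 + 34/2.8
= 268 + 47.44 + 12.14
= 327.58 mOsm/kg ≈ 327.6 mOsm/kg
Osmolar gap = measured − calculated = 329 − 327.6 = 1.4 mOsm/kg

1.4 mOsm/kg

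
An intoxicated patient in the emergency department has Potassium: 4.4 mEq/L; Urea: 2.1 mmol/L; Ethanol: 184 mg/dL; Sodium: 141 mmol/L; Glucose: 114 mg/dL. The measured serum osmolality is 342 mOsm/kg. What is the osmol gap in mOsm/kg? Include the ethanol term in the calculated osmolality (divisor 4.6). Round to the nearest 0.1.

11.6 mOsm/kg

Calculated osmolality = 2·Na + glucose/18 + urea + ethanol/4.6
= 2·141 + 114/18 + 2.1 + 184/4.6
= 282 + 6.33 + 2.10 + 40
= 330.43 mOsm/kg ≈ 330.4 mOsm/kg
Osmolar gap = measured − calculated = 342 − 330.4 = 11.6 mOsm/kg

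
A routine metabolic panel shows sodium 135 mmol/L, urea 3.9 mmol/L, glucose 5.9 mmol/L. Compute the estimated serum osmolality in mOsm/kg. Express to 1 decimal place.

Calculated osmolality = 2·Na + glucose + urea
= 2·135 + 5.9 + 3.9
= 270 + 5.90 + 3.90
= 279.8 mOsm/kg

279.8 mOsm/kg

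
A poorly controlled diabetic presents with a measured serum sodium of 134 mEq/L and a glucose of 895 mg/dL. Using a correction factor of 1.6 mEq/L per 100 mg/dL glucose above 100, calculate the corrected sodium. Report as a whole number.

Corrected Na = measured Na + 1.6 · (glucose − 100)/100
= 134 + 1.6 · (895 − 100)/100
= 134 + 12.7
= 146.7 mEq/L

147 mEq/L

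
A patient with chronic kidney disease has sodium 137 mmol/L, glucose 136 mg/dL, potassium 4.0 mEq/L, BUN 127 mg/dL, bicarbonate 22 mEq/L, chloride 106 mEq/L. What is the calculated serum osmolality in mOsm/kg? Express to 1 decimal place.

326.9 mOsm/kg

Calculated osmolality = 2·Na + glucose/18 + BUN/2.8
= 2·137 + 136/18 + 127/2.8
= 274 + 7.56 + 45.36
= 326.92 mOsm/kg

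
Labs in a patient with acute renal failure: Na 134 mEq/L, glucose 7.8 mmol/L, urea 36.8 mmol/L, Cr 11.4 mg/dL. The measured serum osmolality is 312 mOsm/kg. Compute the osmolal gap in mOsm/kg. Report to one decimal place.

Calculated osmolality = 2·Na + glucose + urea
= 2·134 + 7.8 + 36.8
= 268 + 7.80 + 36.80
= 312.6 mOsm/kg ≈ 312.6 mOsm/kg
Osmolar gap = measured − calculated = 312 − 312.6 = -0.6 mOsm/kg

-0.6 mOsm/kg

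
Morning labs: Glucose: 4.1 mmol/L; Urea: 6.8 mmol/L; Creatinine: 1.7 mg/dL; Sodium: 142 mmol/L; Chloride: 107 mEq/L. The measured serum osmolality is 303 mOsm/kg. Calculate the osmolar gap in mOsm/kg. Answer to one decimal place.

Calculated osmolality = 2·Na + glucose + urea
= 2·142 + 4.1 + 6.8
= 284 + 4.10 + 6.80
= 294.9 mOsm/kg ≈ 294.9 mOsm/kg
Osmolar gap = measured − calculated = 303 − 294.9 = 8.1 mOsm/kg

8.1 mOsm/kg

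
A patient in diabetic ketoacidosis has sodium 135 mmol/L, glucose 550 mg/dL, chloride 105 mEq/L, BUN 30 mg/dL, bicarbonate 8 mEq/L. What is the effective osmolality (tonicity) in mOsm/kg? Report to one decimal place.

Effective osmolality excludes urea (freely permeant across cell membranes):
2·Na + glucose/18
= 2·135 + 550/18
= 270 + 30.56
= 300.56 mOsm/kg

300.6 mOsm/kg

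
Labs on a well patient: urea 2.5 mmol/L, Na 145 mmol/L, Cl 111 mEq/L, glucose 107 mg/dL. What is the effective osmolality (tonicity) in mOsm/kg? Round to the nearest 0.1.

Effective osmolality excludes urea (freely permeant across cell membranes):
2·Na + glucose/18
= 2·145 + 107/18
= 290 + 5.94
= 295.94 mOsm/kg

295.9 mOsm/kg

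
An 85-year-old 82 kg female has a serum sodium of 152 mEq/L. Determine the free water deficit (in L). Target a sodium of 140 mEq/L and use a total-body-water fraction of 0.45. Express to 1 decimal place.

3.2 L

TBW = 0.45 · 82 = 36.9 L
Free water deficit = TBW · (Na/140 − 1)
= 36.9 · (152/140 − 1)
= 36.9 · 0.0857
= 3.16 L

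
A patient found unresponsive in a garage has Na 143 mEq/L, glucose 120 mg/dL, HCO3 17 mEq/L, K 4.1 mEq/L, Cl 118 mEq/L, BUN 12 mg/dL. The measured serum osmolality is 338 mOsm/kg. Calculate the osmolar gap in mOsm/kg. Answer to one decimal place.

Calculated osmolality = 2·Na + glucose/18 + BUN/2.8
= 2·143 + 120/18 + 12/2.8
= 286 + 6.67 + 4.29
= 296.96 mOsm/kg ≈ 297.0 mOsm/kg
Osmolar gap = measured − calculated = 338 − 297.0 = 41.0 mOsm/kg

41.0 mOsm/kg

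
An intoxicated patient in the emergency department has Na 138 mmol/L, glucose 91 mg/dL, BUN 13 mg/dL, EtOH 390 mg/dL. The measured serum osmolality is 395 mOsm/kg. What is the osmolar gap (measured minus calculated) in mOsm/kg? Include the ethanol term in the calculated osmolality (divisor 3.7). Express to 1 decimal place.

3.9 mOsm/kg

Calculated osmolality = 2·Na + glucose/18 + BUN/2.8 + ethanol/3.7
= 2·138 + 91/18 + 13/2.8 + 390/3.7
= 276 + 5.06 + 4.64 + 105.41
= 391.11 mOsm/kg ≈ 391.1 mOsm/kg
Osmolar gap = measured − calculated = 395 − 391.1 = 3.9 mOsm/kg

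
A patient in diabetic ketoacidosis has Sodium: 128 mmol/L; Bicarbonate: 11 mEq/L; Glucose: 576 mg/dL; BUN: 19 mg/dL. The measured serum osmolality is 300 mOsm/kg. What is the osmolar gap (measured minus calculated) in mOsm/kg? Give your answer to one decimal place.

Calculated osmolality = 2·Na + glucose/18 + BUN/2.8
= 2·128 + 576/18 + 19/2.8
= 256 + 32 + 6.79
= 294.79 mOsm/kg ≈ 294.8 mOsm/kg
Osmolar gap = measured − calculated = 300 − 294.8 = 5.2 mOsm/kg

5.2 mOsm/kg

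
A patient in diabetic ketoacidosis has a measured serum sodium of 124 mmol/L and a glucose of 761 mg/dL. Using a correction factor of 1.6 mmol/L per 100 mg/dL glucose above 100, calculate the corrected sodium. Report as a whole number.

135 mmol/L

Corrected Na = measured Na + 1.6 · (glucose − 100)/100
= 124 + 1.6 · (761 − 100)/100
= 124 + 10.6
= 134.6 mmol/L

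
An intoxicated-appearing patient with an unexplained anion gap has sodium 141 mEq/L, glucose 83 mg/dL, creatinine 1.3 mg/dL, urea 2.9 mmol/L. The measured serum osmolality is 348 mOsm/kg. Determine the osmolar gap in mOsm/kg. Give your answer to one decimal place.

Calculated osmolality = 2·Na + glucose/18 + urea
= 2·141 + 83/18 + 2.9
= 282 + 4.61 + 2.90
= 289.51 mOsm/kg ≈ 289.5 mOsm/kg
Osmolar gap = measured − calculated = 348 − 289.5 = 58.5 mOsm/kg

58.5 mOsm/kg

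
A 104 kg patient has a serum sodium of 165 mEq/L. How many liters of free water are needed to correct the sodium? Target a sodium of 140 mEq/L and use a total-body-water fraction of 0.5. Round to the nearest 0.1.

TBW = 0.5 · 104 = 52 L
Free water deficit = TBW · (Na/140 − 1)
= 52 · (165/140 − 1)
= 52 · 0.1786
= 9.29 L

9.3 L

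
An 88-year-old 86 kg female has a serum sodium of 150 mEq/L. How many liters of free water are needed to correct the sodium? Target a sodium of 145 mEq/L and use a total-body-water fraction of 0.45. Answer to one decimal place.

TBW = 0.45 · 86 = 38.7 L
Free water deficit = TBW · (Na/145 − 1)
= 38.7 · (150/145 − 1)
= 38.7 · 0.0345
= 1.34 L

1.3 L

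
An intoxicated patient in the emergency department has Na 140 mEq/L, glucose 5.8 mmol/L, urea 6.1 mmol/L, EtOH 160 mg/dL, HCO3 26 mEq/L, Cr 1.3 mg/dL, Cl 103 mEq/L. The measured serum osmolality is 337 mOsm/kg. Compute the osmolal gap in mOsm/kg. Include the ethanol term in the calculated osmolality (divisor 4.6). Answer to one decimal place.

10.3 mOsm/kg

Calculated osmolality = 2·Na + glucose + urea + ethanol/4.6
= 2·140 + 5.8 + 6.1 + 160/4.6
= 280 + 5.80 + 6.10 + 34.78
= 326.68 mOsm/kg ≈ 326.7 mOsm/kg
Osmolar gap = measured − calculated = 337 − 326.7 = 10.3 mOsm/kg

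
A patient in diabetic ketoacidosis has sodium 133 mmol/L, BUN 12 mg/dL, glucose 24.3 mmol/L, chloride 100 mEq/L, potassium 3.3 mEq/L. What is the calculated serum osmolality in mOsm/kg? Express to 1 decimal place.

294.6 mOsm/kg

Calculated osmolality = 2·Na + glucose + BUN/2.8
= 2·133 + 24.3 + 12/2.8
= 266 + 24.30 + 4.29
= 294.59 mOsm/kg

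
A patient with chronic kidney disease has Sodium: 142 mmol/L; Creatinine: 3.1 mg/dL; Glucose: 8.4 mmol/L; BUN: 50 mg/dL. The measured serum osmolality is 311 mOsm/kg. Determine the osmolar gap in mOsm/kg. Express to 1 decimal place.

0.7 mOsm/kg

Calculated osmolality = 2·Na + glucose + BUN/2.8
= 2·142 + 8.4 + 50/2.8
= 284 + 8.40 + 17.86
= 310.26 mOsm/kg ≈ 310.3 mOsm/kg
Osmolar gap = measured − calculated = 311 − 310.3 = 0.7 mOsm/kg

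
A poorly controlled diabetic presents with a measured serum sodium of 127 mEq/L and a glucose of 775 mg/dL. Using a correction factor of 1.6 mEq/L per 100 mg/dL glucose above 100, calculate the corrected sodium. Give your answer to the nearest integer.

138 mEq/L

Corrected Na = measured Na + 1.6 · (glucose − 100)/100
= 127 + 1.6 · (775 − 100)/100
= 127 + 10.8
= 137.8 mEq/L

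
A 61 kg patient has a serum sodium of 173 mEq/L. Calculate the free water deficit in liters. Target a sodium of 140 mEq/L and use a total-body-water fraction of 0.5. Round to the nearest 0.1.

7.2 L

TBW = 0.5 · 61 = 30.5 L
Free water deficit = TBW · (Na/140 − 1)
= 30.5 · (173/140 − 1)
= 30.5 · 0.2357
= 7.19 L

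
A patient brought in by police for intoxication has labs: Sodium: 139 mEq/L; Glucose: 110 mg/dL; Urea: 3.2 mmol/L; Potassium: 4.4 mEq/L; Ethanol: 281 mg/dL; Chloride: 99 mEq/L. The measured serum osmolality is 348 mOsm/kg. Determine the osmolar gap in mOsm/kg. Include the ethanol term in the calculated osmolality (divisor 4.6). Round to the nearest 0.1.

-0.4 mOsm/kg

Calculated osmolality = 2·Na + glucose/18 + urea + ethanol/4.6
= 2·139 + 110/18 + 3.2 + 281/4.6
= 278 + 6.11 + 3.20 + 61.09
= 348.4 mOsm/kg ≈ 348.4 mOsm/kg
Osmolar gap = measured − calculated = 348 − 348.4 = -0.4 mOsm/kg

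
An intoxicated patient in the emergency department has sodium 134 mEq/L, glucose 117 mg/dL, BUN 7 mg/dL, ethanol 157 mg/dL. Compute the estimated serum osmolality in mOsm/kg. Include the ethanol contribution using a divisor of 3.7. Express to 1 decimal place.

Calculated osmolality = 2·Na + glucose/18 + BUN/2.8 + ethanol/3.7
= 2·134 + 117/18 + 7/2.8 + 157/3.7
= 268 + 6.50 + 2.50 + 42.43
= 319.43 mOsm/kg

319.4 mOsm/kg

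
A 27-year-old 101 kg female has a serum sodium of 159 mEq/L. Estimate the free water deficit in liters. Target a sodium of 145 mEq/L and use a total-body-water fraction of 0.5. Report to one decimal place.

TBW = 0.5 · 101 = 50.5 L
Free water deficit = TBW · (Na/145 − 1)
= 50.5 · (159/145 − 1)
= 50.5 · 0.0966
= 4.88 L

4.9 L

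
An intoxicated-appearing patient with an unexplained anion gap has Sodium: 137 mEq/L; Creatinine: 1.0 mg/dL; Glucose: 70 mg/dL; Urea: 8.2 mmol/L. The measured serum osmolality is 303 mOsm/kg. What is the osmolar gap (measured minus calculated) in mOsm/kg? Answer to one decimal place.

Calculated osmolality = 2·Na + glucose/18 + urea
= 2·137 + 70/18 + 8.2
= 274 + 3.89 + 8.20
= 286.09 mOsm/kg ≈ 286.1 mOsm/kg
Osmolar gap = measured − calculated = 303 − 286.1 = 16.9 mOsm/kg

16.9 mOsm/kg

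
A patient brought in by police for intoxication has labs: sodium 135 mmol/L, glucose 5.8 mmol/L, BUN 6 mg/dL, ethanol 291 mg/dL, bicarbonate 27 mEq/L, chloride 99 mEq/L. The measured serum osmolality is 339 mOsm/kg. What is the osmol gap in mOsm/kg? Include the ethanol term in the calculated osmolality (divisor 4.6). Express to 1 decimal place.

-2.2 mOsm/kg

Calculated osmolality = 2·Na + glucose + BUN/2.8 + ethanol/4.6
= 2·135 + 5.8 + 6/2.8 + 291/4.6
= 270 + 5.80 + 2.14 + 63.26
= 341.2 mOsm/kg ≈ 341.2 mOsm/kg
Osmolar gap = measured − calculated = 339 − 341.2 = -2.2 mOsm/kg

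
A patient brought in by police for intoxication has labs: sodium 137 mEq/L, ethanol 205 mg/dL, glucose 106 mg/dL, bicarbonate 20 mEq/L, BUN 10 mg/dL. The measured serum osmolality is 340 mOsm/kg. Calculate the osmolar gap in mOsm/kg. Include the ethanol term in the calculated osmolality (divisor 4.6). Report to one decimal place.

12.0 mOsm/kg

Calculated osmolality = 2·Na + glucose/18 + BUN/2.8 + ethanol/4.6
= 2·137 + 106/18 + 10/2.8 + 205/4.6
= 274 + 5.89 + 3.57 + 44.57
= 328.03 mOsm/kg ≈ 328.0 mOsm/kg
Osmolar gap = measured − calculated = 340 − 328.0 = 12.0 mOsm/kg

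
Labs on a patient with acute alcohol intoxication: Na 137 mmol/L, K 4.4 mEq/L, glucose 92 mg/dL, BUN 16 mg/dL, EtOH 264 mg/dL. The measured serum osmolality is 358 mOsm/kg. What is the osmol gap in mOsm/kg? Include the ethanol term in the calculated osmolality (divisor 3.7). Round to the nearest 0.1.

Calculated osmolality = 2·Na + glucose/18 + BUN/2.8 + ethanol/3.7
= 2·137 + 92/18 + 16/2.8 + 264/3.7
= 274 + 5.11 + 5.71 + 71.35
= 356.17 mOsm/kg ≈ 356.2 mOsm/kg
Osmolar gap = measured − calculated = 358 − 356.2 = 1.8 mOsm/kg

1.8 mOsm/kg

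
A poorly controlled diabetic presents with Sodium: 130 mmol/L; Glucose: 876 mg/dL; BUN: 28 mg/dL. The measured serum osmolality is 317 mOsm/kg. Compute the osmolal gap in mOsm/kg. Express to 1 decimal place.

-1.7 mOsm/kg

Calculated osmolality = 2·Na + glucose/18 + BUN/2.8
= 2·130 + 876/18 + 28/2.8
= 260 + 48.67 + 10
= 318.67 mOsm/kg ≈ 318.7 mOsm/kg
Osmolar gap = measured − calculated = 317 − 318.7 = -1.7 mOsm/kg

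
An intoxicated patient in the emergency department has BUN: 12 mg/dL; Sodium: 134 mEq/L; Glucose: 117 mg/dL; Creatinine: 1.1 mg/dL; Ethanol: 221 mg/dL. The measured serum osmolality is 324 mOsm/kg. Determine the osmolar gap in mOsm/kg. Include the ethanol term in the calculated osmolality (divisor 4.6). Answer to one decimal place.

Calculated osmolality = 2·Na + glucose/18 + BUN/2.8 + ethanol/4.6
= 2·134 + 117/18 + 12/2.8 + 221/4.6
= 268 + 6.50 + 4.29 + 48.04
= 326.83 mOsm/kg ≈ 326.8 mOsm/kg
Osmolar gap = measured − calculated = 324 − 326.8 = -2.8 mOsm/kg

-2.8 mOsm/kg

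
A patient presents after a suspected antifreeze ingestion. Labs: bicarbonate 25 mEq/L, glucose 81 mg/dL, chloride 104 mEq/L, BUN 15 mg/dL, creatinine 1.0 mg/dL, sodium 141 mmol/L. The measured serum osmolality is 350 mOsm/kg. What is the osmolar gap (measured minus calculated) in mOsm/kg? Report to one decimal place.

58.1 mOsm/kg

Calculated osmolality = 2·Na + glucose/18 + BUN/2.8
= 2·141 + 81/18 + 15/2.8
= 282 + 4.50 + 5.36
= 291.86 mOsm/kg ≈ 291.9 mOsm/kg
Osmolar gap = measured − calculated = 350 − 291.9 = 58.1 mOsm/kg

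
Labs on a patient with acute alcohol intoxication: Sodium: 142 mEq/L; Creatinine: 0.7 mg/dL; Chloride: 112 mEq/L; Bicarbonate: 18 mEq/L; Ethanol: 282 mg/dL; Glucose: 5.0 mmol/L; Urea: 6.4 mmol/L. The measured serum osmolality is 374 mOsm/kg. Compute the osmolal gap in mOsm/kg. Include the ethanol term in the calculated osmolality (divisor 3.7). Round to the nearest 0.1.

Calculated osmolality = 2·Na + glucose + urea + ethanol/3.7
= 2·142 + 5 + 6.4 + 282/3.7
= 284 + 5 + 6.40 + 76.22
= 371.62 mOsm/kg ≈ 371.6 mOsm/kg
Osmolar gap = measured − calculated = 374 − 371.6 = 2.4 mOsm/kg

2.4 mOsm/kg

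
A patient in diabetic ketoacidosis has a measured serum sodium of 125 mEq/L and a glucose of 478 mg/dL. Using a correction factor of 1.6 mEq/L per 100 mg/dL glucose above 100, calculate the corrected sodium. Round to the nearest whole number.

131 mEq/L

Corrected Na = measured Na + 1.6 · (glucose − 100)/100
= 125 + 1.6 · (478 − 100)/100
= 125 + 6
= 131 mEq/L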